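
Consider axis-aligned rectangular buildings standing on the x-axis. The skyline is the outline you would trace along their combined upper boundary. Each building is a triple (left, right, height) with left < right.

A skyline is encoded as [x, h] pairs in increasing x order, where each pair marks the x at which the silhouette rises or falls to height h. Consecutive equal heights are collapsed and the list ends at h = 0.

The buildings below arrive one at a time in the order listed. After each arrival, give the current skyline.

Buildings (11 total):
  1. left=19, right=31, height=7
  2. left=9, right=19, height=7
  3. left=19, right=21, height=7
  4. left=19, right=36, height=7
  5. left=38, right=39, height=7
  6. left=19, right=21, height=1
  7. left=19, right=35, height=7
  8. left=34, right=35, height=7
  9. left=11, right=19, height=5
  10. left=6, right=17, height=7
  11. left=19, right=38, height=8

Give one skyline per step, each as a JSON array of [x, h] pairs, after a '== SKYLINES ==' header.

== SKYLINES ==
[[19,7],[31,0]]
[[9,7],[31,0]]
[[9,7],[31,0]]
[[9,7],[36,0]]
[[9,7],[36,0],[38,7],[39,0]]
[[9,7],[36,0],[38,7],[39,0]]
[[9,7],[36,0],[38,7],[39,0]]
[[9,7],[36,0],[38,7],[39,0]]
[[9,7],[36,0],[38,7],[39,0]]
[[6,7],[36,0],[38,7],[39,0]]
[[6,7],[19,8],[38,7],[39,0]]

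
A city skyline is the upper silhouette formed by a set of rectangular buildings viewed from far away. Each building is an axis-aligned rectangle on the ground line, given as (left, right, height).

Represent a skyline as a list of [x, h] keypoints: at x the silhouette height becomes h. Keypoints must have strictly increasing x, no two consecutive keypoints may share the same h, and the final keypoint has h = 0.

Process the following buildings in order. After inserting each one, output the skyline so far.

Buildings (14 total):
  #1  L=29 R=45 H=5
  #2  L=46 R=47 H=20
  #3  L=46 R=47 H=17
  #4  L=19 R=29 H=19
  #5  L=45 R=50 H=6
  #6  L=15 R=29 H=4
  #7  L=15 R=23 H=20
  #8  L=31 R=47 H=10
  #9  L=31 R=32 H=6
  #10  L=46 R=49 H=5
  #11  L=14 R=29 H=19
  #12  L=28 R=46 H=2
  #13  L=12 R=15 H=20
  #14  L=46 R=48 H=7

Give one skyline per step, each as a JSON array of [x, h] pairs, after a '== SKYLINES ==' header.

== SKYLINES ==
[[29,5],[45,0]]
[[29,5],[45,0],[46,20],[47,0]]
[[29,5],[45,0],[46,20],[47,0]]
[[19,19],[29,5],[45,0],[46,20],[47,0]]
[[19,19],[29,5],[45,6],[46,20],[47,6],[50,0]]
[[15,4],[19,19],[29,5],[45,6],[46,20],[47,6],[50,0]]
[[15,20],[23,19],[29,5],[45,6],[46,20],[47,6],[50,0]]
[[15,20],[23,19],[29,5],[31,10],[46,20],[47,6],[50,0]]
[[15,20],[23,19],[29,5],[31,10],[46,20],[47,6],[50,0]]
[[15,20],[23,19],[29,5],[31,10],[46,20],[47,6],[50,0]]
[[14,19],[15,20],[23,19],[29,5],[31,10],[46,20],[47,6],[50,0]]
[[14,19],[15,20],[23,19],[29,5],[31,10],[46,20],[47,6],[50,0]]
[[12,20],[23,19],[29,5],[31,10],[46,20],[47,6],[50,0]]
[[12,20],[23,19],[29,5],[31,10],[46,20],[47,7],[48,6],[50,0]]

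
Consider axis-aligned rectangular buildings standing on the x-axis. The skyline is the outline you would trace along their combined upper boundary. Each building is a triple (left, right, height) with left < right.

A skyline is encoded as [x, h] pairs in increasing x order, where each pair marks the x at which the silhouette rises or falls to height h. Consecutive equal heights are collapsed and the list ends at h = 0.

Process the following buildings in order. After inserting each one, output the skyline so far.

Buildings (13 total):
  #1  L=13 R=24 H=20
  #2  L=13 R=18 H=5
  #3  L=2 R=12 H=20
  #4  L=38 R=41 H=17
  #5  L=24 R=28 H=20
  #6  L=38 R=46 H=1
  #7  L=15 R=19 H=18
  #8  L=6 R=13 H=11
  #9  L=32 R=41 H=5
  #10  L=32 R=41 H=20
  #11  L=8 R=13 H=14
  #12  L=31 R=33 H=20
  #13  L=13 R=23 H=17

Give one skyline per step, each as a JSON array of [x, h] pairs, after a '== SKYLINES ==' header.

== SKYLINES ==
[[13,20],[24,0]]
[[13,20],[24,0]]
[[2,20],[12,0],[13,20],[24,0]]
[[2,20],[12,0],[13,20],[24,0],[38,17],[41,0]]
[[2,20],[12,0],[13,20],[28,0],[38,17],[41,0]]
[[2,20],[12,0],[13,20],[28,0],[38,17],[41,1],[46,0]]
[[2,20],[12,0],[13,20],[28,0],[38,17],[41,1],[46,0]]
[[2,20],[12,11],[13,20],[28,0],[38,17],[41,1],[46,0]]
[[2,20],[12,11],[13,20],[28,0],[32,5],[38,17],[41,1],[46,0]]
[[2,20],[12,11],[13,20],[28,0],[32,20],[41,1],[46,0]]
[[2,20],[12,14],[13,20],[28,0],[32,20],[41,1],[46,0]]
[[2,20],[12,14],[13,20],[28,0],[31,20],[41,1],[46,0]]
[[2,20],[12,14],[13,20],[28,0],[31,20],[41,1],[46,0]]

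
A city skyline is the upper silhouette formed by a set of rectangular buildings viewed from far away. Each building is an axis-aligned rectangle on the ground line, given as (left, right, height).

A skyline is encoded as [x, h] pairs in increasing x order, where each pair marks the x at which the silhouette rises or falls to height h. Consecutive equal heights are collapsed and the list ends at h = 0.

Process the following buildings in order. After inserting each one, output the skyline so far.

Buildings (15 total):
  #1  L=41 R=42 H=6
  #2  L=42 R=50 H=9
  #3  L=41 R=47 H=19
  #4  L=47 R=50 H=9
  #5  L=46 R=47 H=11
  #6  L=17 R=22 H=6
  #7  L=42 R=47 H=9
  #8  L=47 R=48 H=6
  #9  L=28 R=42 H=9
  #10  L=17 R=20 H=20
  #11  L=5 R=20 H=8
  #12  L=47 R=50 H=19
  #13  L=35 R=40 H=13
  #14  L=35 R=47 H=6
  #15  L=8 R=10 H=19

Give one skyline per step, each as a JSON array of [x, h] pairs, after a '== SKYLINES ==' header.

== SKYLINES ==
[[41,6],[42,0]]
[[41,6],[42,9],[50,0]]
[[41,19],[47,9],[50,0]]
[[41,19],[47,9],[50,0]]
[[41,19],[47,9],[50,0]]
[[17,6],[22,0],[41,19],[47,9],[50,0]]
[[17,6],[22,0],[41,19],[47,9],[50,0]]
[[17,6],[22,0],[41,19],[47,9],[50,0]]
[[17,6],[22,0],[28,9],[41,19],[47,9],[50,0]]
[[17,20],[20,6],[22,0],[28,9],[41,19],[47,9],[50,0]]
[[5,8],[17,20],[20,6],[22,0],[28,9],[41,19],[47,9],[50,0]]
[[5,8],[17,20],[20,6],[22,0],[28,9],[41,19],[50,0]]
[[5,8],[17,20],[20,6],[22,0],[28,9],[35,13],[40,9],[41,19],[50,0]]
[[5,8],[17,20],[20,6],[22,0],[28,9],[35,13],[40,9],[41,19],[50,0]]
[[5,8],[8,19],[10,8],[17,20],[20,6],[22,0],[28,9],[35,13],[40,9],[41,19],[50,0]]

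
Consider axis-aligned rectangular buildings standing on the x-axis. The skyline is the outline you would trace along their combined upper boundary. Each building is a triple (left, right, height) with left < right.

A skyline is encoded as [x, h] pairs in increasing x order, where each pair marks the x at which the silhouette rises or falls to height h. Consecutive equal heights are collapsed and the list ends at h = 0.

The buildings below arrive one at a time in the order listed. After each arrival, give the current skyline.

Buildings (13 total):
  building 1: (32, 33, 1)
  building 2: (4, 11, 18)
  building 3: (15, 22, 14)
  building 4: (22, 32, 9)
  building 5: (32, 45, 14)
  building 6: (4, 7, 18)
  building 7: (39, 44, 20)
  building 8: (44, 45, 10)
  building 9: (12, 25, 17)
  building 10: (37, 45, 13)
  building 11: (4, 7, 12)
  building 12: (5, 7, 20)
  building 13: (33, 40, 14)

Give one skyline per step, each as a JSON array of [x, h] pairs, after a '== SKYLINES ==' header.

== SKYLINES ==
[[32,1],[33,0]]
[[4,18],[11,0],[32,1],[33,0]]
[[4,18],[11,0],[15,14],[22,0],[32,1],[33,0]]
[[4,18],[11,0],[15,14],[22,9],[32,1],[33,0]]
[[4,18],[11,0],[15,14],[22,9],[32,14],[45,0]]
[[4,18],[11,0],[15,14],[22,9],[32,14],[45,0]]
[[4,18],[11,0],[15,14],[22,9],[32,14],[39,20],[44,14],[45,0]]
[[4,18],[11,0],[15,14],[22,9],[32,14],[39,20],[44,14],[45,0]]
[[4,18],[11,0],[12,17],[25,9],[32,14],[39,20],[44,14],[45,0]]
[[4,18],[11,0],[12,17],[25,9],[32,14],[39,20],[44,14],[45,0]]
[[4,18],[11,0],[12,17],[25,9],[32,14],[39,20],[44,14],[45,0]]
[[4,18],[5,20],[7,18],[11,0],[12,17],[25,9],[32,14],[39,20],[44,14],[45,0]]
[[4,18],[5,20],[7,18],[11,0],[12,17],[25,9],[32,14],[39,20],[44,14],[45,0]]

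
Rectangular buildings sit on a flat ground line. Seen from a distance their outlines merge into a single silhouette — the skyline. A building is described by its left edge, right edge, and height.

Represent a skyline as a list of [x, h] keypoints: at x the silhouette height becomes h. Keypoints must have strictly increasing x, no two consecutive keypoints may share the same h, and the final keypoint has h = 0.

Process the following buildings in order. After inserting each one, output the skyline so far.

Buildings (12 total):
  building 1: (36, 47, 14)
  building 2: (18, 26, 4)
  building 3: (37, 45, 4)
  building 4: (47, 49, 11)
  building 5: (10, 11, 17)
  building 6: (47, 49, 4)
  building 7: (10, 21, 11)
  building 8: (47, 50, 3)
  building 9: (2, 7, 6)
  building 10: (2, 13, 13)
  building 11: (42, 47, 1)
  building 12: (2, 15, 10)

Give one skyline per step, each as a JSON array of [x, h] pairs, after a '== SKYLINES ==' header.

== SKYLINES ==
[[36,14],[47,0]]
[[18,4],[26,0],[36,14],[47,0]]
[[18,4],[26,0],[36,14],[47,0]]
[[18,4],[26,0],[36,14],[47,11],[49,0]]
[[10,17],[11,0],[18,4],[26,0],[36,14],[47,11],[49,0]]
[[10,17],[11,0],[18,4],[26,0],[36,14],[47,11],[49,0]]
[[10,17],[11,11],[21,4],[26,0],[36,14],[47,11],[49,0]]
[[10,17],[11,11],[21,4],[26,0],[36,14],[47,11],[49,3],[50,0]]
[[2,6],[7,0],[10,17],[11,11],[21,4],[26,0],[36,14],[47,11],[49,3],[50,0]]
[[2,13],[10,17],[11,13],[13,11],[21,4],[26,0],[36,14],[47,11],[49,3],[50,0]]
[[2,13],[10,17],[11,13],[13,11],[21,4],[26,0],[36,14],[47,11],[49,3],[50,0]]
[[2,13],[10,17],[11,13],[13,11],[21,4],[26,0],[36,14],[47,11],[49,3],[50,0]]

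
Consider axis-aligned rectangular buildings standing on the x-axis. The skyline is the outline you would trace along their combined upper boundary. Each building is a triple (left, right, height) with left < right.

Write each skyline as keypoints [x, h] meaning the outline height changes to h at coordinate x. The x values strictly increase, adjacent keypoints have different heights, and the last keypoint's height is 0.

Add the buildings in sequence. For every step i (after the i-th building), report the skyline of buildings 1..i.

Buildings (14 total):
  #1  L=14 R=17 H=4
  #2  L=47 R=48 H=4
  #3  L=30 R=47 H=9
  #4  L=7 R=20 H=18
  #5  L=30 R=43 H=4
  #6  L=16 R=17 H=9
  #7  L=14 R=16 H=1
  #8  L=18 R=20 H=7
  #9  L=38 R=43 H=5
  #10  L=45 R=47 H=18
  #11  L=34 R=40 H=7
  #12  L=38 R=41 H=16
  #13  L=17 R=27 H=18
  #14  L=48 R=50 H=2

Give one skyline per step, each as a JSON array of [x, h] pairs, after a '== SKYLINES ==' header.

== SKYLINES ==
[[14,4],[17,0]]
[[14,4],[17,0],[47,4],[48,0]]
[[14,4],[17,0],[30,9],[47,4],[48,0]]
[[7,18],[20,0],[30,9],[47,4],[48,0]]
[[7,18],[20,0],[30,9],[47,4],[48,0]]
[[7,18],[20,0],[30,9],[47,4],[48,0]]
[[7,18],[20,0],[30,9],[47,4],[48,0]]
[[7,18],[20,0],[30,9],[47,4],[48,0]]
[[7,18],[20,0],[30,9],[47,4],[48,0]]
[[7,18],[20,0],[30,9],[45,18],[47,4],[48,0]]
[[7,18],[20,0],[30,9],[45,18],[47,4],[48,0]]
[[7,18],[20,0],[30,9],[38,16],[41,9],[45,18],[47,4],[48,0]]
[[7,18],[27,0],[30,9],[38,16],[41,9],[45,18],[47,4],[48,0]]
[[7,18],[27,0],[30,9],[38,16],[41,9],[45,18],[47,4],[48,2],[50,0]]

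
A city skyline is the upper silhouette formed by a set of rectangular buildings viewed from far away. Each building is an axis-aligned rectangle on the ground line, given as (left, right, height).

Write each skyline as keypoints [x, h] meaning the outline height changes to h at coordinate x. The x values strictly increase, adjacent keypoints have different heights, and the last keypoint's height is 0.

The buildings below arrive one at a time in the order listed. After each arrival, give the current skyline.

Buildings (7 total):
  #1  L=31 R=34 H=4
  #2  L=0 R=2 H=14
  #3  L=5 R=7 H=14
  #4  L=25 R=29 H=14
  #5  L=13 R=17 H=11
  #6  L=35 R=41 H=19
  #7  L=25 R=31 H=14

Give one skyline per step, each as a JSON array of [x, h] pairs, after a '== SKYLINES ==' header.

== SKYLINES ==
[[31,4],[34,0]]
[[0,14],[2,0],[31,4],[34,0]]
[[0,14],[2,0],[5,14],[7,0],[31,4],[34,0]]
[[0,14],[2,0],[5,14],[7,0],[25,14],[29,0],[31,4],[34,0]]
[[0,14],[2,0],[5,14],[7,0],[13,11],[17,0],[25,14],[29,0],[31,4],[34,0]]
[[0,14],[2,0],[5,14],[7,0],[13,11],[17,0],[25,14],[29,0],[31,4],[34,0],[35,19],[41,0]]
[[0,14],[2,0],[5,14],[7,0],[13,11],[17,0],[25,14],[31,4],[34,0],[35,19],[41,0]]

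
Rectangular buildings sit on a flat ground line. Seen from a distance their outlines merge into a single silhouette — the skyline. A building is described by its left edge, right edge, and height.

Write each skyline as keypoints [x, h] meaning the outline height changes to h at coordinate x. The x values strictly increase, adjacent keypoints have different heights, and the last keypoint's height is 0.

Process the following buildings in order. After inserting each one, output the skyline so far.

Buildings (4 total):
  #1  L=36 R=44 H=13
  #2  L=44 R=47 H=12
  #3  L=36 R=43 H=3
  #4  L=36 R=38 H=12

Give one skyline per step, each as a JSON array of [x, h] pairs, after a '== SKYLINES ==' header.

== SKYLINES ==
[[36,13],[44,0]]
[[36,13],[44,12],[47,0]]
[[36,13],[44,12],[47,0]]
[[36,13],[44,12],[47,0]]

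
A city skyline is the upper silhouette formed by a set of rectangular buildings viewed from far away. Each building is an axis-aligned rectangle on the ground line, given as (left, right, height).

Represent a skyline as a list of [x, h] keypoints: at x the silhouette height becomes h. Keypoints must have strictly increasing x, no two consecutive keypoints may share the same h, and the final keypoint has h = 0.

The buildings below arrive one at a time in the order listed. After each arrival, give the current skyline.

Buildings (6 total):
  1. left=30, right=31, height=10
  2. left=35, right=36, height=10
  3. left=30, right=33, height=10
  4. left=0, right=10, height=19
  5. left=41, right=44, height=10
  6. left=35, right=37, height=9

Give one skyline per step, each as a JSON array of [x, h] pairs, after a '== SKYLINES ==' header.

== SKYLINES ==
[[30,10],[31,0]]
[[30,10],[31,0],[35,10],[36,0]]
[[30,10],[33,0],[35,10],[36,0]]
[[0,19],[10,0],[30,10],[33,0],[35,10],[36,0]]
[[0,19],[10,0],[30,10],[33,0],[35,10],[36,0],[41,10],[44,0]]
[[0,19],[10,0],[30,10],[33,0],[35,10],[36,9],[37,0],[41,10],[44,0]]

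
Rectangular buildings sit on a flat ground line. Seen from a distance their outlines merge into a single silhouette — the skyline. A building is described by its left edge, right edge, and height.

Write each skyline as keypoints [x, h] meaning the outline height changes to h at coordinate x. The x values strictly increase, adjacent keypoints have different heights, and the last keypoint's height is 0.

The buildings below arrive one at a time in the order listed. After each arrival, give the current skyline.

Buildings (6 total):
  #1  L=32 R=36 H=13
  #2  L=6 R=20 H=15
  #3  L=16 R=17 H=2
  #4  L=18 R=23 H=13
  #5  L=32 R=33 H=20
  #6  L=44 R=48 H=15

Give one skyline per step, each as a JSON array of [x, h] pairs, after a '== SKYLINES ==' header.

== SKYLINES ==
[[32,13],[36,0]]
[[6,15],[20,0],[32,13],[36,0]]
[[6,15],[20,0],[32,13],[36,0]]
[[6,15],[20,13],[23,0],[32,13],[36,0]]
[[6,15],[20,13],[23,0],[32,20],[33,13],[36,0]]
[[6,15],[20,13],[23,0],[32,20],[33,13],[36,0],[44,15],[48,0]]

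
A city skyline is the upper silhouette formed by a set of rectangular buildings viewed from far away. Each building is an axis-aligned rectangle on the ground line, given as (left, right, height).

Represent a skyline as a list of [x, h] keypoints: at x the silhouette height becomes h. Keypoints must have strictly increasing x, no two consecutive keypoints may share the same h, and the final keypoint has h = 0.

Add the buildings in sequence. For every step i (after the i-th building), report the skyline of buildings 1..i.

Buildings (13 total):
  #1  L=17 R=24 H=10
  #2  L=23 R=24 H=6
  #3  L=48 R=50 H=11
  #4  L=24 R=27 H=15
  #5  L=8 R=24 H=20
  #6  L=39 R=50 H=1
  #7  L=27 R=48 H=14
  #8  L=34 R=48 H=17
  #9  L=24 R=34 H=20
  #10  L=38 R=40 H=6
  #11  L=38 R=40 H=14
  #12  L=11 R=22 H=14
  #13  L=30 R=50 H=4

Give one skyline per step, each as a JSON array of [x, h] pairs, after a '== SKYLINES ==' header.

== SKYLINES ==
[[17,10],[24,0]]
[[17,10],[24,0]]
[[17,10],[24,0],[48,11],[50,0]]
[[17,10],[24,15],[27,0],[48,11],[50,0]]
[[8,20],[24,15],[27,0],[48,11],[50,0]]
[[8,20],[24,15],[27,0],[39,1],[48,11],[50,0]]
[[8,20],[24,15],[27,14],[48,11],[50,0]]
[[8,20],[24,15],[27,14],[34,17],[48,11],[50,0]]
[[8,20],[34,17],[48,11],[50,0]]
[[8,20],[34,17],[48,11],[50,0]]
[[8,20],[34,17],[48,11],[50,0]]
[[8,20],[34,17],[48,11],[50,0]]
[[8,20],[34,17],[48,11],[50,0]]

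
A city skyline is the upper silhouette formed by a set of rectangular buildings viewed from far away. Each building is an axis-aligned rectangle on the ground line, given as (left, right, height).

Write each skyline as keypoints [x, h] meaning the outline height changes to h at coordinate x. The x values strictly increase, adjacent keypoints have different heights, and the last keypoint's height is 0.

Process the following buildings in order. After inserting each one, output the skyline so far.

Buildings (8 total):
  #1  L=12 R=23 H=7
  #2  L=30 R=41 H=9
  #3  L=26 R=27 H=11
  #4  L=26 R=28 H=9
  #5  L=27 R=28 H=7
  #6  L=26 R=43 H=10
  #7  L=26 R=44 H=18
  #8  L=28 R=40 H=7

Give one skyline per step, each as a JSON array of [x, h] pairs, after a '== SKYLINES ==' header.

== SKYLINES ==
[[12,7],[23,0]]
[[12,7],[23,0],[30,9],[41,0]]
[[12,7],[23,0],[26,11],[27,0],[30,9],[41,0]]
[[12,7],[23,0],[26,11],[27,9],[28,0],[30,9],[41,0]]
[[12,7],[23,0],[26,11],[27,9],[28,0],[30,9],[41,0]]
[[12,7],[23,0],[26,11],[27,10],[43,0]]
[[12,7],[23,0],[26,18],[44,0]]
[[12,7],[23,0],[26,18],[44,0]]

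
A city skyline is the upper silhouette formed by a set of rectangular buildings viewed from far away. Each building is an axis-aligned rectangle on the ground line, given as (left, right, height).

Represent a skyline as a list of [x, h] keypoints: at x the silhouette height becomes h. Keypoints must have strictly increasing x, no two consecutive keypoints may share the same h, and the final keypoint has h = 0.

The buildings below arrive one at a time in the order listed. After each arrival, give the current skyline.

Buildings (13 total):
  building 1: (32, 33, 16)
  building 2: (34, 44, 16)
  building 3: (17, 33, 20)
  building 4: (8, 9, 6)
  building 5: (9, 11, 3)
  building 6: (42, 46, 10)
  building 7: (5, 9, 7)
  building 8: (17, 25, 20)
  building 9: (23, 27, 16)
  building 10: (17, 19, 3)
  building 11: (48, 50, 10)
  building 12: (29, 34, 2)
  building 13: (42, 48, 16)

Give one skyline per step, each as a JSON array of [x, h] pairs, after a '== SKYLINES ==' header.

== SKYLINES ==
[[32,16],[33,0]]
[[32,16],[33,0],[34,16],[44,0]]
[[17,20],[33,0],[34,16],[44,0]]
[[8,6],[9,0],[17,20],[33,0],[34,16],[44,0]]
[[8,6],[9,3],[11,0],[17,20],[33,0],[34,16],[44,0]]
[[8,6],[9,3],[11,0],[17,20],[33,0],[34,16],[44,10],[46,0]]
[[5,7],[9,3],[11,0],[17,20],[33,0],[34,16],[44,10],[46,0]]
[[5,7],[9,3],[11,0],[17,20],[33,0],[34,16],[44,10],[46,0]]
[[5,7],[9,3],[11,0],[17,20],[33,0],[34,16],[44,10],[46,0]]
[[5,7],[9,3],[11,0],[17,20],[33,0],[34,16],[44,10],[46,0]]
[[5,7],[9,3],[11,0],[17,20],[33,0],[34,16],[44,10],[46,0],[48,10],[50,0]]
[[5,7],[9,3],[11,0],[17,20],[33,2],[34,16],[44,10],[46,0],[48,10],[50,0]]
[[5,7],[9,3],[11,0],[17,20],[33,2],[34,16],[48,10],[50,0]]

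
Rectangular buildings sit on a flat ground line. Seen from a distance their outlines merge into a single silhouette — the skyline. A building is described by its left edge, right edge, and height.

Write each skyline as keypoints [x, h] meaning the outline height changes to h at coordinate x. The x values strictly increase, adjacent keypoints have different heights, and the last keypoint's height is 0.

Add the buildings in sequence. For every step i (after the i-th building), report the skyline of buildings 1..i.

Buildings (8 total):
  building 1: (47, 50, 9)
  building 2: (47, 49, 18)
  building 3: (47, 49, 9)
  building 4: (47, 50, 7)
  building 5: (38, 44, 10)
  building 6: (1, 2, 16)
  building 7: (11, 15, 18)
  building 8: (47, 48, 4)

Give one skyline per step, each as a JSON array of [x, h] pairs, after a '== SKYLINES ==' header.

== SKYLINES ==
[[47,9],[50,0]]
[[47,18],[49,9],[50,0]]
[[47,18],[49,9],[50,0]]
[[47,18],[49,9],[50,0]]
[[38,10],[44,0],[47,18],[49,9],[50,0]]
[[1,16],[2,0],[38,10],[44,0],[47,18],[49,9],[50,0]]
[[1,16],[2,0],[11,18],[15,0],[38,10],[44,0],[47,18],[49,9],[50,0]]
[[1,16],[2,0],[11,18],[15,0],[38,10],[44,0],[47,18],[49,9],[50,0]]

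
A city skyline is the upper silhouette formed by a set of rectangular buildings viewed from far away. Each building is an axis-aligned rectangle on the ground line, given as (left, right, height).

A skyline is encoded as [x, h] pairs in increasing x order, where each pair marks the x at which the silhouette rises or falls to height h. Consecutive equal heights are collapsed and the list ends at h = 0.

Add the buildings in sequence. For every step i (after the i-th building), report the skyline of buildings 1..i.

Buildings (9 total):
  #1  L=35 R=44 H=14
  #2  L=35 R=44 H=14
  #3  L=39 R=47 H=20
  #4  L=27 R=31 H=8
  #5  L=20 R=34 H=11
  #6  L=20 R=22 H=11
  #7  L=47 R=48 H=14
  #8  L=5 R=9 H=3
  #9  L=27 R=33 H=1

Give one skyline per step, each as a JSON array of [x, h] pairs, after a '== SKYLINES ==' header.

== SKYLINES ==
[[35,14],[44,0]]
[[35,14],[44,0]]
[[35,14],[39,20],[47,0]]
[[27,8],[31,0],[35,14],[39,20],[47,0]]
[[20,11],[34,0],[35,14],[39,20],[47,0]]
[[20,11],[34,0],[35,14],[39,20],[47,0]]
[[20,11],[34,0],[35,14],[39,20],[47,14],[48,0]]
[[5,3],[9,0],[20,11],[34,0],[35,14],[39,20],[47,14],[48,0]]
[[5,3],[9,0],[20,11],[34,0],[35,14],[39,20],[47,14],[48,0]]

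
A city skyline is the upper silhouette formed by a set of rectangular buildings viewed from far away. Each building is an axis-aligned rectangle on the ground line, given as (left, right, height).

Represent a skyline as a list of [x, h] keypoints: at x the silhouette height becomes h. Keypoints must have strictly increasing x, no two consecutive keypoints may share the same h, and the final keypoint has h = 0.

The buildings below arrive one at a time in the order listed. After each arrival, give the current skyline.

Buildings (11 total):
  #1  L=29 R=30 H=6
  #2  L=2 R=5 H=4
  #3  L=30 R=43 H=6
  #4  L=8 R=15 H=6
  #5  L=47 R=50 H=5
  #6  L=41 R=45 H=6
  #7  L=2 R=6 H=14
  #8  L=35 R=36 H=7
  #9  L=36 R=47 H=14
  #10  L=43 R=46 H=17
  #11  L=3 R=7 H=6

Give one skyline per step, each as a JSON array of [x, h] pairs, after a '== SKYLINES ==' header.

== SKYLINES ==
[[29,6],[30,0]]
[[2,4],[5,0],[29,6],[30,0]]
[[2,4],[5,0],[29,6],[43,0]]
[[2,4],[5,0],[8,6],[15,0],[29,6],[43,0]]
[[2,4],[5,0],[8,6],[15,0],[29,6],[43,0],[47,5],[50,0]]
[[2,4],[5,0],[8,6],[15,0],[29,6],[45,0],[47,5],[50,0]]
[[2,14],[6,0],[8,6],[15,0],[29,6],[45,0],[47,5],[50,0]]
[[2,14],[6,0],[8,6],[15,0],[29,6],[35,7],[36,6],[45,0],[47,5],[50,0]]
[[2,14],[6,0],[8,6],[15,0],[29,6],[35,7],[36,14],[47,5],[50,0]]
[[2,14],[6,0],[8,6],[15,0],[29,6],[35,7],[36,14],[43,17],[46,14],[47,5],[50,0]]
[[2,14],[6,6],[7,0],[8,6],[15,0],[29,6],[35,7],[36,14],[43,17],[46,14],[47,5],[50,0]]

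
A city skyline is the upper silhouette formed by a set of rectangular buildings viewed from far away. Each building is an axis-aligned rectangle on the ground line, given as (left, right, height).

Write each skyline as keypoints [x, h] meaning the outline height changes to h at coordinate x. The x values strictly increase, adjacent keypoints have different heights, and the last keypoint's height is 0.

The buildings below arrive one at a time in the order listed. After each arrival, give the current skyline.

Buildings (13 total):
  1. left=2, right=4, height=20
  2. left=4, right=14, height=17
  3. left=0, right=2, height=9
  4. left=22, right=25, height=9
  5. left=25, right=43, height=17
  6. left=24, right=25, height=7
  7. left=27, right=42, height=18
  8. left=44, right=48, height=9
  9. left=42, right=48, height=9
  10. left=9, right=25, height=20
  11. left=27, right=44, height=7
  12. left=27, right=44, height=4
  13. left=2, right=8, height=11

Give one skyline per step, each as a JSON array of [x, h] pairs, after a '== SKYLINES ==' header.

== SKYLINES ==
[[2,20],[4,0]]
[[2,20],[4,17],[14,0]]
[[0,9],[2,20],[4,17],[14,0]]
[[0,9],[2,20],[4,17],[14,0],[22,9],[25,0]]
[[0,9],[2,20],[4,17],[14,0],[22,9],[25,17],[43,0]]
[[0,9],[2,20],[4,17],[14,0],[22,9],[25,17],[43,0]]
[[0,9],[2,20],[4,17],[14,0],[22,9],[25,17],[27,18],[42,17],[43,0]]
[[0,9],[2,20],[4,17],[14,0],[22,9],[25,17],[27,18],[42,17],[43,0],[44,9],[48,0]]
[[0,9],[2,20],[4,17],[14,0],[22,9],[25,17],[27,18],[42,17],[43,9],[48,0]]
[[0,9],[2,20],[4,17],[9,20],[25,17],[27,18],[42,17],[43,9],[48,0]]
[[0,9],[2,20],[4,17],[9,20],[25,17],[27,18],[42,17],[43,9],[48,0]]
[[0,9],[2,20],[4,17],[9,20],[25,17],[27,18],[42,17],[43,9],[48,0]]
[[0,9],[2,20],[4,17],[9,20],[25,17],[27,18],[42,17],[43,9],[48,0]]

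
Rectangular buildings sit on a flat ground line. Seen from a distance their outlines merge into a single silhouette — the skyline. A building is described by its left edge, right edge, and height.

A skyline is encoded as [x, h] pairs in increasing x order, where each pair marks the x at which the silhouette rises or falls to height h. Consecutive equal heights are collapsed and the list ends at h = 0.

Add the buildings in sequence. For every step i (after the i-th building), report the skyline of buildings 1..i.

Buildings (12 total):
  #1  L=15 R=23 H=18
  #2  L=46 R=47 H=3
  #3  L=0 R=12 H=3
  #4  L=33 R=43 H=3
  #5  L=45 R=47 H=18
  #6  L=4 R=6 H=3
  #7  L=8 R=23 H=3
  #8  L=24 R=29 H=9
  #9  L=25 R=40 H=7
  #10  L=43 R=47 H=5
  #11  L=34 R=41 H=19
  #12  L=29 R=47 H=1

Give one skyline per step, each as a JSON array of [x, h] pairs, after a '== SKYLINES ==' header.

== SKYLINES ==
[[15,18],[23,0]]
[[15,18],[23,0],[46,3],[47,0]]
[[0,3],[12,0],[15,18],[23,0],[46,3],[47,0]]
[[0,3],[12,0],[15,18],[23,0],[33,3],[43,0],[46,3],[47,0]]
[[0,3],[12,0],[15,18],[23,0],[33,3],[43,0],[45,18],[47,0]]
[[0,3],[12,0],[15,18],[23,0],[33,3],[43,0],[45,18],[47,0]]
[[0,3],[15,18],[23,0],[33,3],[43,0],[45,18],[47,0]]
[[0,3],[15,18],[23,0],[24,9],[29,0],[33,3],[43,0],[45,18],[47,0]]
[[0,3],[15,18],[23,0],[24,9],[29,7],[40,3],[43,0],[45,18],[47,0]]
[[0,3],[15,18],[23,0],[24,9],[29,7],[40,3],[43,5],[45,18],[47,0]]
[[0,3],[15,18],[23,0],[24,9],[29,7],[34,19],[41,3],[43,5],[45,18],[47,0]]
[[0,3],[15,18],[23,0],[24,9],[29,7],[34,19],[41,3],[43,5],[45,18],[47,0]]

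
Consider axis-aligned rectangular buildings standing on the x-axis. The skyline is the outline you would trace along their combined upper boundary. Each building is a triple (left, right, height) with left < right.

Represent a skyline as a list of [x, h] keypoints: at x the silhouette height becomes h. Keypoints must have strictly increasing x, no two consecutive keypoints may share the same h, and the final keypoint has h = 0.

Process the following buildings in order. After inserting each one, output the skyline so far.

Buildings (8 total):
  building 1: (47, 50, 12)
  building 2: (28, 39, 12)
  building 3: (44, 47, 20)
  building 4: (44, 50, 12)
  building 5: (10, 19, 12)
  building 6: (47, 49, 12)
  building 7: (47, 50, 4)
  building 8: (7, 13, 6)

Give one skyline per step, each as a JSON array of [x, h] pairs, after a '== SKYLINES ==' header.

== SKYLINES ==
[[47,12],[50,0]]
[[28,12],[39,0],[47,12],[50,0]]
[[28,12],[39,0],[44,20],[47,12],[50,0]]
[[28,12],[39,0],[44,20],[47,12],[50,0]]
[[10,12],[19,0],[28,12],[39,0],[44,20],[47,12],[50,0]]
[[10,12],[19,0],[28,12],[39,0],[44,20],[47,12],[50,0]]
[[10,12],[19,0],[28,12],[39,0],[44,20],[47,12],[50,0]]
[[7,6],[10,12],[19,0],[28,12],[39,0],[44,20],[47,12],[50,0]]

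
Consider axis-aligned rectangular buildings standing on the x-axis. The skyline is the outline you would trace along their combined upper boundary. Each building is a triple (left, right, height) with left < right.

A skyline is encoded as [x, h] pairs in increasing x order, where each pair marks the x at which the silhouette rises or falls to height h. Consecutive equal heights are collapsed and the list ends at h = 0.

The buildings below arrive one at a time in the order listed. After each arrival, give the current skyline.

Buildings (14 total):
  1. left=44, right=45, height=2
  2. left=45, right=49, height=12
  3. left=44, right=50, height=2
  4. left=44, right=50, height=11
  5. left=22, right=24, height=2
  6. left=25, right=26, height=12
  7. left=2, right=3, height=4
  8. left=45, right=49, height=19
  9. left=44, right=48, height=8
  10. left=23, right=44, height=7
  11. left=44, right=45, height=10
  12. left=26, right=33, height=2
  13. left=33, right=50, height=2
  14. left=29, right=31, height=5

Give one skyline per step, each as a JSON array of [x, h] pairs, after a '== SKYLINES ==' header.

== SKYLINES ==
[[44,2],[45,0]]
[[44,2],[45,12],[49,0]]
[[44,2],[45,12],[49,2],[50,0]]
[[44,11],[45,12],[49,11],[50,0]]
[[22,2],[24,0],[44,11],[45,12],[49,11],[50,0]]
[[22,2],[24,0],[25,12],[26,0],[44,11],[45,12],[49,11],[50,0]]
[[2,4],[3,0],[22,2],[24,0],[25,12],[26,0],[44,11],[45,12],[49,11],[50,0]]
[[2,4],[3,0],[22,2],[24,0],[25,12],[26,0],[44,11],[45,19],[49,11],[50,0]]
[[2,4],[3,0],[22,2],[24,0],[25,12],[26,0],[44,11],[45,19],[49,11],[50,0]]
[[2,4],[3,0],[22,2],[23,7],[25,12],[26,7],[44,11],[45,19],[49,11],[50,0]]
[[2,4],[3,0],[22,2],[23,7],[25,12],[26,7],[44,11],[45,19],[49,11],[50,0]]
[[2,4],[3,0],[22,2],[23,7],[25,12],[26,7],[44,11],[45,19],[49,11],[50,0]]
[[2,4],[3,0],[22,2],[23,7],[25,12],[26,7],[44,11],[45,19],[49,11],[50,0]]
[[2,4],[3,0],[22,2],[23,7],[25,12],[26,7],[44,11],[45,19],[49,11],[50,0]]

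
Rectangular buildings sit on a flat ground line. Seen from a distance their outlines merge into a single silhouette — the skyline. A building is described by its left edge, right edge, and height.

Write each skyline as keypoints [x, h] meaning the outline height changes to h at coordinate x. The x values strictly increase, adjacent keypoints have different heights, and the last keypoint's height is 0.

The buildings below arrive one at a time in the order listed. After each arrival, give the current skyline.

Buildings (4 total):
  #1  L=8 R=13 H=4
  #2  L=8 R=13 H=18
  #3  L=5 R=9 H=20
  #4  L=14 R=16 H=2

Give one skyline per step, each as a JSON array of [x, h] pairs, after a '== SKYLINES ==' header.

== SKYLINES ==
[[8,4],[13,0]]
[[8,18],[13,0]]
[[5,20],[9,18],[13,0]]
[[5,20],[9,18],[13,0],[14,2],[16,0]]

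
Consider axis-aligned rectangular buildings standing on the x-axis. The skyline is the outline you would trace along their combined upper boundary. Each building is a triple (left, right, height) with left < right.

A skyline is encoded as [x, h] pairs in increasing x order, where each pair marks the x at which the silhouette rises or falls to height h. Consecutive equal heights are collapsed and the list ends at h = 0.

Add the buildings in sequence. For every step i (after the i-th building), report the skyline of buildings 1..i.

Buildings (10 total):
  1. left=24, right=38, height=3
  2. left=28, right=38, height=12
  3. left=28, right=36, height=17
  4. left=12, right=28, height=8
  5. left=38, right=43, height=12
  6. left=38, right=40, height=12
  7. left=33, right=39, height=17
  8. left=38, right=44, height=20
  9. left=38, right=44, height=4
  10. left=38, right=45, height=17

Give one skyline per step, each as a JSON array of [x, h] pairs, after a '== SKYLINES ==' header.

== SKYLINES ==
[[24,3],[38,0]]
[[24,3],[28,12],[38,0]]
[[24,3],[28,17],[36,12],[38,0]]
[[12,8],[28,17],[36,12],[38,0]]
[[12,8],[28,17],[36,12],[43,0]]
[[12,8],[28,17],[36,12],[43,0]]
[[12,8],[28,17],[39,12],[43,0]]
[[12,8],[28,17],[38,20],[44,0]]
[[12,8],[28,17],[38,20],[44,0]]
[[12,8],[28,17],[38,20],[44,17],[45,0]]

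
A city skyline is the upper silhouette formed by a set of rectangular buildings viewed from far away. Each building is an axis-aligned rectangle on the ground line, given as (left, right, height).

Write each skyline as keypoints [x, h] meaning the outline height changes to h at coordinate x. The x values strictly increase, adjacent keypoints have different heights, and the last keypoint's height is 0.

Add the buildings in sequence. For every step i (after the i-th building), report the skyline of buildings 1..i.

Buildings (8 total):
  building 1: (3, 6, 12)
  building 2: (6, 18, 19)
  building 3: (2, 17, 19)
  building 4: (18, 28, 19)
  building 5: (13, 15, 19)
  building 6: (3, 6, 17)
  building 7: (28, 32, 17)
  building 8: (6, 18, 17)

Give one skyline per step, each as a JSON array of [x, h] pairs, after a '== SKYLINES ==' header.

== SKYLINES ==
[[3,12],[6,0]]
[[3,12],[6,19],[18,0]]
[[2,19],[18,0]]
[[2,19],[28,0]]
[[2,19],[28,0]]
[[2,19],[28,0]]
[[2,19],[28,17],[32,0]]
[[2,19],[28,17],[32,0]]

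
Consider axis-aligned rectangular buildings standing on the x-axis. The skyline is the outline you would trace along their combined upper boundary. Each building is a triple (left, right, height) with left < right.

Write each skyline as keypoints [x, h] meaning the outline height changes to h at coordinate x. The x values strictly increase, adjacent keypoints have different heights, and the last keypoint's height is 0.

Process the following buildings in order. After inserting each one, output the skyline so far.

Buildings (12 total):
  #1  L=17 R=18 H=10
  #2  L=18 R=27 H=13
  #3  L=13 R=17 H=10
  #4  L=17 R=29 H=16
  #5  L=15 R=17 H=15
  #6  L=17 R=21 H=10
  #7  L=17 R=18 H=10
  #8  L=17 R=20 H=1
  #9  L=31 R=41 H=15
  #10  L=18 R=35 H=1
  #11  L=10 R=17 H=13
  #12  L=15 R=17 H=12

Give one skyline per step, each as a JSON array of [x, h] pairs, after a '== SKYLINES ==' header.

== SKYLINES ==
[[17,10],[18,0]]
[[17,10],[18,13],[27,0]]
[[13,10],[18,13],[27,0]]
[[13,10],[17,16],[29,0]]
[[13,10],[15,15],[17,16],[29,0]]
[[13,10],[15,15],[17,16],[29,0]]
[[13,10],[15,15],[17,16],[29,0]]
[[13,10],[15,15],[17,16],[29,0]]
[[13,10],[15,15],[17,16],[29,0],[31,15],[41,0]]
[[13,10],[15,15],[17,16],[29,1],[31,15],[41,0]]
[[10,13],[15,15],[17,16],[29,1],[31,15],[41,0]]
[[10,13],[15,15],[17,16],[29,1],[31,15],[41,0]]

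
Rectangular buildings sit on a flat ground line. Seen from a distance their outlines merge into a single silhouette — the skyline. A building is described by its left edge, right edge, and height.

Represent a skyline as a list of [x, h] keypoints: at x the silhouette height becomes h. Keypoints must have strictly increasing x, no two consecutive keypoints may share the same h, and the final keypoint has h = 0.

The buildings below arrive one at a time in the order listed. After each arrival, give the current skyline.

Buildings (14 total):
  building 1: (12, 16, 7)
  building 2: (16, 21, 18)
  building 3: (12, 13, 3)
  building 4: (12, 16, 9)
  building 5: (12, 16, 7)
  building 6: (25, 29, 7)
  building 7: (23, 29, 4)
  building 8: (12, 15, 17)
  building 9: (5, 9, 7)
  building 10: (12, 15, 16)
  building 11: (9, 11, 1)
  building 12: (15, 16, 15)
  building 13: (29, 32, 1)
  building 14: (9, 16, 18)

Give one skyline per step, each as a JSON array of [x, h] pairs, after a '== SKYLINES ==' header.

== SKYLINES ==
[[12,7],[16,0]]
[[12,7],[16,18],[21,0]]
[[12,7],[16,18],[21,0]]
[[12,9],[16,18],[21,0]]
[[12,9],[16,18],[21,0]]
[[12,9],[16,18],[21,0],[25,7],[29,0]]
[[12,9],[16,18],[21,0],[23,4],[25,7],[29,0]]
[[12,17],[15,9],[16,18],[21,0],[23,4],[25,7],[29,0]]
[[5,7],[9,0],[12,17],[15,9],[16,18],[21,0],[23,4],[25,7],[29,0]]
[[5,7],[9,0],[12,17],[15,9],[16,18],[21,0],[23,4],[25,7],[29,0]]
[[5,7],[9,1],[11,0],[12,17],[15,9],[16,18],[21,0],[23,4],[25,7],[29,0]]
[[5,7],[9,1],[11,0],[12,17],[15,15],[16,18],[21,0],[23,4],[25,7],[29,0]]
[[5,7],[9,1],[11,0],[12,17],[15,15],[16,18],[21,0],[23,4],[25,7],[29,1],[32,0]]
[[5,7],[9,18],[21,0],[23,4],[25,7],[29,1],[32,0]]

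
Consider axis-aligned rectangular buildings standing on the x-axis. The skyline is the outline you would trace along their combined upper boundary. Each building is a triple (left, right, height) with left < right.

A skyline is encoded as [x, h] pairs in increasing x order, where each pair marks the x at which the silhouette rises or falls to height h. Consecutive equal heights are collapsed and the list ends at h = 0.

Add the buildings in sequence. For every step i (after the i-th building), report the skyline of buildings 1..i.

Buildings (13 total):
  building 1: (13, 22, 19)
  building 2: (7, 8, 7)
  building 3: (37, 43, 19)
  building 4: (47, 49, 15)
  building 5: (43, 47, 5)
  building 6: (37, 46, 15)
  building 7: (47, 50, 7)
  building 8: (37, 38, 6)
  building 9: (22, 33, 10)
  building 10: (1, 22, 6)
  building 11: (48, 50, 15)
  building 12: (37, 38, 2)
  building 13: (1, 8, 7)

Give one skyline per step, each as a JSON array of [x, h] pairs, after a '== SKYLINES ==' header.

== SKYLINES ==
[[13,19],[22,0]]
[[7,7],[8,0],[13,19],[22,0]]
[[7,7],[8,0],[13,19],[22,0],[37,19],[43,0]]
[[7,7],[8,0],[13,19],[22,0],[37,19],[43,0],[47,15],[49,0]]
[[7,7],[8,0],[13,19],[22,0],[37,19],[43,5],[47,15],[49,0]]
[[7,7],[8,0],[13,19],[22,0],[37,19],[43,15],[46,5],[47,15],[49,0]]
[[7,7],[8,0],[13,19],[22,0],[37,19],[43,15],[46,5],[47,15],[49,7],[50,0]]
[[7,7],[8,0],[13,19],[22,0],[37,19],[43,15],[46,5],[47,15],[49,7],[50,0]]
[[7,7],[8,0],[13,19],[22,10],[33,0],[37,19],[43,15],[46,5],[47,15],[49,7],[50,0]]
[[1,6],[7,7],[8,6],[13,19],[22,10],[33,0],[37,19],[43,15],[46,5],[47,15],[49,7],[50,0]]
[[1,6],[7,7],[8,6],[13,19],[22,10],[33,0],[37,19],[43,15],[46,5],[47,15],[50,0]]
[[1,6],[7,7],[8,6],[13,19],[22,10],[33,0],[37,19],[43,15],[46,5],[47,15],[50,0]]
[[1,7],[8,6],[13,19],[22,10],[33,0],[37,19],[43,15],[46,5],[47,15],[50,0]]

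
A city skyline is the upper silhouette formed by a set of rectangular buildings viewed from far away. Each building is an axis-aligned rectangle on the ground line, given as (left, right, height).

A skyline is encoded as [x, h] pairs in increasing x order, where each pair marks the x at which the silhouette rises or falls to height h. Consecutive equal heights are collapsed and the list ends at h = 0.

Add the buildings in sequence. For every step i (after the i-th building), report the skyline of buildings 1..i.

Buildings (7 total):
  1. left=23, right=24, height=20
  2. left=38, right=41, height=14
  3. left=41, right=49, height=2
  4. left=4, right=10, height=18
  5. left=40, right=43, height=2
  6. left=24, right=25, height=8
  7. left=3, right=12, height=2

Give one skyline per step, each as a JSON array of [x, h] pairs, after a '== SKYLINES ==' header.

== SKYLINES ==
[[23,20],[24,0]]
[[23,20],[24,0],[38,14],[41,0]]
[[23,20],[24,0],[38,14],[41,2],[49,0]]
[[4,18],[10,0],[23,20],[24,0],[38,14],[41,2],[49,0]]
[[4,18],[10,0],[23,20],[24,0],[38,14],[41,2],[49,0]]
[[4,18],[10,0],[23,20],[24,8],[25,0],[38,14],[41,2],[49,0]]
[[3,2],[4,18],[10,2],[12,0],[23,20],[24,8],[25,0],[38,14],[41,2],[49,0]]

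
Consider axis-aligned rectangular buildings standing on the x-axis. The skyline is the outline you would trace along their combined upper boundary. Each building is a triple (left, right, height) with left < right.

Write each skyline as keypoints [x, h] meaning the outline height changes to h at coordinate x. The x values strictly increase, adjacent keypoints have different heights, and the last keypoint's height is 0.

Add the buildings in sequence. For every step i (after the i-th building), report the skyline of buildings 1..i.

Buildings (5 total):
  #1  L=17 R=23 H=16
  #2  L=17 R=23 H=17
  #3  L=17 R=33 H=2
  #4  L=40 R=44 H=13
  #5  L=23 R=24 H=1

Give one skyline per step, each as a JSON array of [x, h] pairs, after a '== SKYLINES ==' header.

== SKYLINES ==
[[17,16],[23,0]]
[[17,17],[23,0]]
[[17,17],[23,2],[33,0]]
[[17,17],[23,2],[33,0],[40,13],[44,0]]
[[17,17],[23,2],[33,0],[40,13],[44,0]]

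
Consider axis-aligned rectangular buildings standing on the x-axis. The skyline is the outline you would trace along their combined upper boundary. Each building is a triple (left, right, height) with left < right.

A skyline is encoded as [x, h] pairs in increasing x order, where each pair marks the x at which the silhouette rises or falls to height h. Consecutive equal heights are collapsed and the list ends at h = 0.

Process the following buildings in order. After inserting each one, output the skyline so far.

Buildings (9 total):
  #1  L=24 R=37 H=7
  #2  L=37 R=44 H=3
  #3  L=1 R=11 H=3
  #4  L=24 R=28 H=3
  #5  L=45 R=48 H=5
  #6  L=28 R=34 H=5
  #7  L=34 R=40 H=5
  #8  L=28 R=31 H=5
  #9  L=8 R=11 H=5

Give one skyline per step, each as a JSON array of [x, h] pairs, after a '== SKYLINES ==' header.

== SKYLINES ==
[[24,7],[37,0]]
[[24,7],[37,3],[44,0]]
[[1,3],[11,0],[24,7],[37,3],[44,0]]
[[1,3],[11,0],[24,7],[37,3],[44,0]]
[[1,3],[11,0],[24,7],[37,3],[44,0],[45,5],[48,0]]
[[1,3],[11,0],[24,7],[37,3],[44,0],[45,5],[48,0]]
[[1,3],[11,0],[24,7],[37,5],[40,3],[44,0],[45,5],[48,0]]
[[1,3],[11,0],[24,7],[37,5],[40,3],[44,0],[45,5],[48,0]]
[[1,3],[8,5],[11,0],[24,7],[37,5],[40,3],[44,0],[45,5],[48,0]]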